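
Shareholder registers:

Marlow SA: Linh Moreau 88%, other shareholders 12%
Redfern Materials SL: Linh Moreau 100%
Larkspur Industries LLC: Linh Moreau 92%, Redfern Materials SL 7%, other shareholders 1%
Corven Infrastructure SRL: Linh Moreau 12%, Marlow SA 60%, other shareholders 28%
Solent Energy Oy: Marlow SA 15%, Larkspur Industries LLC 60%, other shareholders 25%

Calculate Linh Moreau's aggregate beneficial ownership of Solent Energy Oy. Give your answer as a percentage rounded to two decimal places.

72.60%

Linh reaches Solent along 3 paths.
Via Marlow: 88% × 15% = 13.2%.
Via Larkspur: 92% × 60% = 55.2%.
Via Redfern → Larkspur: 100% × 7% × 60% = 4.2%.
Total: 13.2% + 55.2% + 4.2% = 72.6%.
Rounded: 72.60%.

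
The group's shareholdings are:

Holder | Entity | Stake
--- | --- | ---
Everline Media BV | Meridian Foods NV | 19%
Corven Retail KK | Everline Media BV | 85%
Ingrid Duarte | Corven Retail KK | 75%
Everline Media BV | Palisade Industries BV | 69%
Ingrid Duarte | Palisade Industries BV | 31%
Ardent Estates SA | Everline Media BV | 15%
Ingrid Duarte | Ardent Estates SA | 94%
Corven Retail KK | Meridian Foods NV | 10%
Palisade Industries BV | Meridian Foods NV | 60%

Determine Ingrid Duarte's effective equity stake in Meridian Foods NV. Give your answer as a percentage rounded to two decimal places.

73.12%

Ingrid reaches Meridian along 6 paths.
Via Corven: 75% × 10% = 7.5%.
Via Palisade: 31% × 60% = 18.6%.
Via Corven → Everline → Palisade: 75% × 85% × 69% × 60% = 26.3925%.
Via Ardent → Everline → Palisade: 94% × 15% × 69% × 60% = 5.8374%.
Via Corven → Everline: 75% × 85% × 19% = 12.1125%.
Via Ardent → Everline: 94% × 15% × 19% = 2.679%.
Total: 7.5% + 18.6% + 26.3925% + 5.8374% + 12.1125% + 2.679% = 73.1214%.
Rounded: 73.12%.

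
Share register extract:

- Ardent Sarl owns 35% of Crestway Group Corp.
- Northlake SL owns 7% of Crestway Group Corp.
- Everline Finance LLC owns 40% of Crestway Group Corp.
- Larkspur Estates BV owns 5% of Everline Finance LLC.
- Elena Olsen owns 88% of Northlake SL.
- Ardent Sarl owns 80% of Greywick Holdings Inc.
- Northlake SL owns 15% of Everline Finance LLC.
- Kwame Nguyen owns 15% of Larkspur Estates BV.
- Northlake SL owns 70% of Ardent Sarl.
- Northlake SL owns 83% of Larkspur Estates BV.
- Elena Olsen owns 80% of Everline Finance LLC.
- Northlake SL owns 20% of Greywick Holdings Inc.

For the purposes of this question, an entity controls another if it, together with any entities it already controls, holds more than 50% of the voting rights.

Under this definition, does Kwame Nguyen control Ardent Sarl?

Kwame's largest direct stake is 15% in Larkspur, which does not meet the threshold, so Kwame controls no company.
Neither Kwame nor any entity Kwame controls holds any voting interest in Ardent.
So Kwame does not control Ardent.

No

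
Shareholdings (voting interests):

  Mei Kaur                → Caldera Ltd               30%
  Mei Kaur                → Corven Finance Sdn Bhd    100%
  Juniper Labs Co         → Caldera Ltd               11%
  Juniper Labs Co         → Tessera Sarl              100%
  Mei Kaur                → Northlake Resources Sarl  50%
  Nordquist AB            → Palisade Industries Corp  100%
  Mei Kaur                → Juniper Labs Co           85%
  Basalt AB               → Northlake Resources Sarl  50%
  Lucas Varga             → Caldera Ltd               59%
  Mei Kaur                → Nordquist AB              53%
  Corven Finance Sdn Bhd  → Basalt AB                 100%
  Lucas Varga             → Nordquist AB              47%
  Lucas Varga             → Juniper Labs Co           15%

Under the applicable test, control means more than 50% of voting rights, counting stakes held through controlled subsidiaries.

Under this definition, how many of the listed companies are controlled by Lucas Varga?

1

Lucas holds 59% of Caldera, so Lucas controls Caldera.
No other company's threshold is met.
Lucas controls 1 company.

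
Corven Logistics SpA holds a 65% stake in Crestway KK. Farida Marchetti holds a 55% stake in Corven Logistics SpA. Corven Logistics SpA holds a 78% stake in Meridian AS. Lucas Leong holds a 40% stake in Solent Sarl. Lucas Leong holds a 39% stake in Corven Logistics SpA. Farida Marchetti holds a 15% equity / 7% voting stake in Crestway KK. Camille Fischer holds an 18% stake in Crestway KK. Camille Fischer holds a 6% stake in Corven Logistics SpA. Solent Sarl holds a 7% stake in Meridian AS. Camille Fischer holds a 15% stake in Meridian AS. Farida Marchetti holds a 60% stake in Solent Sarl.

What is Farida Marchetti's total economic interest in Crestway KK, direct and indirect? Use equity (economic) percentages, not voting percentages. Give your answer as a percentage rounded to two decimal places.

Farida reaches Crestway along 2 paths.
Direct stake: 15% = 15%.
Via Corven: 55% × 65% = 35.75%.
Total: 15% + 35.75% = 50.75%.

50.75%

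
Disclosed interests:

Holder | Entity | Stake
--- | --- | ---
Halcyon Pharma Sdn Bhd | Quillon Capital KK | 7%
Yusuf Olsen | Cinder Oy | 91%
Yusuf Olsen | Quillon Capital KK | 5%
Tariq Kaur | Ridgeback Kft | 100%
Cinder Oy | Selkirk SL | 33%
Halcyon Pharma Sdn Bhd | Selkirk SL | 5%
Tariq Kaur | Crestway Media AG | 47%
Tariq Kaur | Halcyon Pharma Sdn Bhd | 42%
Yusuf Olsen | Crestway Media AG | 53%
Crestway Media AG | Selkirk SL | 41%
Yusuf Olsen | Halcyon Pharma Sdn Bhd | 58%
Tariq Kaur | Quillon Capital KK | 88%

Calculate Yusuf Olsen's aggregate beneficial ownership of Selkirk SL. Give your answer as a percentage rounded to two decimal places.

Yusuf reaches Selkirk along 3 paths.
Via Halcyon: 58% × 5% = 2.9%.
Via Crestway: 53% × 41% = 21.73%.
Via Cinder: 91% × 33% = 30.03%.
Total: 2.9% + 21.73% + 30.03% = 54.66%.

54.66%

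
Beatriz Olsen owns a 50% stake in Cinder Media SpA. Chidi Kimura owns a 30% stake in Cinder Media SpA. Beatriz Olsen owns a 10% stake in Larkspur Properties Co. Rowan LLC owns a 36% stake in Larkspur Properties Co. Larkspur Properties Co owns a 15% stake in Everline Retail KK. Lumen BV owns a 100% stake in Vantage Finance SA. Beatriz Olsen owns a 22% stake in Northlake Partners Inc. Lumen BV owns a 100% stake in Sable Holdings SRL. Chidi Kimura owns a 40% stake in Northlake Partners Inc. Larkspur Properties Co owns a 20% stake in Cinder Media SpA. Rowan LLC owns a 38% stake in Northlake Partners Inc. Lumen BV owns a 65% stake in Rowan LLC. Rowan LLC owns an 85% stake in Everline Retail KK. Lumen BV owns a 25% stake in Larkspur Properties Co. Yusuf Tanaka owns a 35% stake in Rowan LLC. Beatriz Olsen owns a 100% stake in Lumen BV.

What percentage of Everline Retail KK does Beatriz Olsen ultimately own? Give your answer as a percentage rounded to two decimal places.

64.01%

Beatriz reaches Everline along 4 paths.
Via Lumen → Rowan: 100% × 65% × 85% = 55.25%.
Via Lumen → Rowan → Larkspur: 100% × 65% × 36% × 15% = 3.51%.
Via Larkspur: 10% × 15% = 1.5%.
Via Lumen → Larkspur: 100% × 25% × 15% = 3.75%.
Total: 55.25% + 3.51% + 1.5% + 3.75% = 64.01%.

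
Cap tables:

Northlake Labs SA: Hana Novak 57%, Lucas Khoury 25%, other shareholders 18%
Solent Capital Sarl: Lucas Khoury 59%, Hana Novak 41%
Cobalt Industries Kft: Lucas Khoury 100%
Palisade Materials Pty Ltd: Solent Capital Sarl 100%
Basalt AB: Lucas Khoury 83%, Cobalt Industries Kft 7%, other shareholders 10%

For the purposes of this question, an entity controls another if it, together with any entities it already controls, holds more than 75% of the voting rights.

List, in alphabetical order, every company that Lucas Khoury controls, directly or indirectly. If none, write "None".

Lucas holds 100% of Cobalt, so Lucas controls Cobalt.
Lucas and Cobalt together hold 83% + 7% = 90% of Basalt, so Lucas controls Basalt.
No other company's threshold is met.

Basalt AB, Cobalt Industries Kft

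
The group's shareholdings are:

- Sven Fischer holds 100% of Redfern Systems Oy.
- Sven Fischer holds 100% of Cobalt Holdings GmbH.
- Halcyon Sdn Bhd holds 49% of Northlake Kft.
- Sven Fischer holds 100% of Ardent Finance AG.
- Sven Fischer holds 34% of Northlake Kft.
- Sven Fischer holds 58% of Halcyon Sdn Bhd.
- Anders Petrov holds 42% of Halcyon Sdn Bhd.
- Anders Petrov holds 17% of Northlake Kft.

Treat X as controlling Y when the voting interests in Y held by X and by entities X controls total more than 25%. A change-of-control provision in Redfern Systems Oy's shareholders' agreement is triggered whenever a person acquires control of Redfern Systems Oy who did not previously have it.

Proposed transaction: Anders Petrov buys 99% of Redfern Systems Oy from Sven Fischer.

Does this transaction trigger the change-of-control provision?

Yes

The purchase adds only to Anders's holdings (Sven's stake shrinks), so Anders is the only person who could newly come to control Redfern.
Anders holds 42% of Halcyon, so Anders controls Halcyon.
Halcyon and Anders together hold 49% + 17% = 66% of Northlake, so Anders controls Northlake.
Neither Anders nor any entity Anders controls holds any voting interest in Redfern.
So before the transaction, Anders does not control Redfern.
After the purchase, Anders holds 99% of Redfern directly, and Sven's stake falls to 1%.
Anders holds 99% of Redfern, so Anders controls Redfern.
Anders did not control Redfern before and does after, so the clause is triggered.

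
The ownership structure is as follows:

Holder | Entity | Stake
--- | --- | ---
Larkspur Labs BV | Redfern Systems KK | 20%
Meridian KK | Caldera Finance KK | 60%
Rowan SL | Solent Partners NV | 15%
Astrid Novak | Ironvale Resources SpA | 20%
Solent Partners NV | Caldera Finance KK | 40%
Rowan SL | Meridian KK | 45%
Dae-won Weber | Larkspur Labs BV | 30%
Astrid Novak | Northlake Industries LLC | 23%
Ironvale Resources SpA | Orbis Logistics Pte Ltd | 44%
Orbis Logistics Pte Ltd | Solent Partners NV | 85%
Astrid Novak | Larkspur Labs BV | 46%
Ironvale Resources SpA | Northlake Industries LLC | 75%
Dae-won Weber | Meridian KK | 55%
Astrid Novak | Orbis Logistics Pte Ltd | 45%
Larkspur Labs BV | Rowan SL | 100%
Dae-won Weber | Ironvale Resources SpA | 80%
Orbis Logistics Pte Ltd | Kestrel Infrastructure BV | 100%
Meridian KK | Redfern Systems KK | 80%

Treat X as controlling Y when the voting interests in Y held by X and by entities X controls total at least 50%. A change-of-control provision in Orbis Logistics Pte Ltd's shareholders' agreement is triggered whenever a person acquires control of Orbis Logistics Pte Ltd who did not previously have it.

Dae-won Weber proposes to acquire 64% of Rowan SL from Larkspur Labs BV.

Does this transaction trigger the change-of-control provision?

The purchase adds only to Dae-won's holdings (Larkspur's stake shrinks), so Dae-won is the only person who could newly come to control Orbis.
Dae-won holds 80% of Ironvale, so Dae-won controls Ironvale.
Ironvale holds 75% of Northlake, so Dae-won controls Northlake.
Dae-won holds 55% of Meridian, so Dae-won controls Meridian.
Meridian holds 80% of Redfern, so Dae-won controls Redfern.
Meridian holds 60% of Caldera, so Dae-won controls Caldera.
In Orbis, Dae-won's side holds only 44%, not ≥ 50%.
So before the transaction, Dae-won does not control Orbis.
After the purchase, Dae-won holds 64% of Rowan directly, and Larkspur's stake falls to 36%.
Dae-won holds 64% of Rowan, so Dae-won controls Rowan.
Dae-won and Rowan together hold 55% + 45% = 100% of Meridian, so Dae-won controls Meridian.
After the transaction, Dae-won's side holds 44% of Orbis, not ≥ 50%, so Dae-won still does not control Orbis.
No new person acquires control, so the clause is not triggered.

No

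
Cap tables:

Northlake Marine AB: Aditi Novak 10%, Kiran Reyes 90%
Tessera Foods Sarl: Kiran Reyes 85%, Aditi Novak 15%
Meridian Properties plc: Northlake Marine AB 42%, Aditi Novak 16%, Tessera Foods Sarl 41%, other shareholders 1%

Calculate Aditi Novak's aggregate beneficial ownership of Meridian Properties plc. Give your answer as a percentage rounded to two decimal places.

Aditi reaches Meridian along 3 paths.
Via Northlake: 10% × 42% = 4.2%.
Direct stake: 16% = 16%.
Via Tessera: 15% × 41% = 6.15%.
Total: 4.2% + 16% + 6.15% = 26.35%.

26.35%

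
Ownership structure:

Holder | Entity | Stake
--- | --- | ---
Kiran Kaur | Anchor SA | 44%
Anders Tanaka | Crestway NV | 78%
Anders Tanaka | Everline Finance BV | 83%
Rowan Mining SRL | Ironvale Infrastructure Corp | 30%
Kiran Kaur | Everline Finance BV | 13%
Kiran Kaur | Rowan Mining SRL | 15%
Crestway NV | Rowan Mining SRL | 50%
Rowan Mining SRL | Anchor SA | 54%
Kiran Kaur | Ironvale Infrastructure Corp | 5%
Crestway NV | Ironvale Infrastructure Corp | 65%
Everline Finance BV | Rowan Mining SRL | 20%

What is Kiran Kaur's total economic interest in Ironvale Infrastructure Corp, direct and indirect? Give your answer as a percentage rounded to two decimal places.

Kiran reaches Ironvale along 3 paths.
Direct stake: 5% = 5%.
Via Rowan: 15% × 30% = 4.5%.
Via Everline → Rowan: 13% × 20% × 30% = 0.78%.
Total: 5% + 4.5% + 0.78% = 10.28%.

10.28%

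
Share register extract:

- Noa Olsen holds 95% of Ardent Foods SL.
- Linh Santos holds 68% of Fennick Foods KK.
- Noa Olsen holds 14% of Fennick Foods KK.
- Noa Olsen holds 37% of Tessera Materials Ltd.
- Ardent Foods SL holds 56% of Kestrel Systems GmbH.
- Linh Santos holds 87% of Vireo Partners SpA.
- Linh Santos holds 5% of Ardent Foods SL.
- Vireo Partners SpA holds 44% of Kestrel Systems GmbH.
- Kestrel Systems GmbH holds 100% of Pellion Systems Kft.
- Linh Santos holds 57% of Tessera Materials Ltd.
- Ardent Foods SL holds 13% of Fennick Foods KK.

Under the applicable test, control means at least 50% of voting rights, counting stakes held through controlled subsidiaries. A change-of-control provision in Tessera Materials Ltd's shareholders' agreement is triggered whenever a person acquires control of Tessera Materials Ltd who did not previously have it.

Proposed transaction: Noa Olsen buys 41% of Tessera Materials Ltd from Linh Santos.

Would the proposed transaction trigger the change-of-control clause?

Yes

The purchase adds only to Noa's holdings (Linh's stake shrinks), so Noa is the only person who could newly come to control Tessera.
Noa holds 95% of Ardent, so Noa controls Ardent.
Ardent holds 56% of Kestrel, so Noa controls Kestrel.
Kestrel holds 100% of Pellion, so Noa controls Pellion.
In Tessera, Noa's side holds only 37%, not ≥ 50%.
So before the transaction, Noa does not control Tessera.
After the purchase, Noa's direct stake in Tessera rises to 37% + 41% = 78%, and Linh's stake falls to 16%.
Noa holds 78% of Tessera, so Noa controls Tessera.
Noa did not control Tessera before and does after, so the clause is triggered.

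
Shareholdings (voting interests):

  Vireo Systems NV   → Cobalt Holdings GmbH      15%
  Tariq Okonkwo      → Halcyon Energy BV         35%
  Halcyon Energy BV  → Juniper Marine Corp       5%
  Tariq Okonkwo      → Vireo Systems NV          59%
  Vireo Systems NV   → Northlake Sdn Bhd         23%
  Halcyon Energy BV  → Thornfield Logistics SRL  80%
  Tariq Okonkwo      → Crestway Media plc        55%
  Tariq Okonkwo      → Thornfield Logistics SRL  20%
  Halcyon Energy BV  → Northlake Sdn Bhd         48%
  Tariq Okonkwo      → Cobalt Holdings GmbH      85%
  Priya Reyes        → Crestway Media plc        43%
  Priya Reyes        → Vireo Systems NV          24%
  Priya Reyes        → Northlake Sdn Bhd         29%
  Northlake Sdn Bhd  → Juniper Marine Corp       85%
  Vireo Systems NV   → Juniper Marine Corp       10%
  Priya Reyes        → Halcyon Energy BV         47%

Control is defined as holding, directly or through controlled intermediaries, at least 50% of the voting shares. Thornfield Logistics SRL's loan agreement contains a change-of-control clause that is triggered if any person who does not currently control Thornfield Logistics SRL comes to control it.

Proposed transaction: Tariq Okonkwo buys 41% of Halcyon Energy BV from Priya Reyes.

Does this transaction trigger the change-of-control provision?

Yes

The purchase adds only to Tariq's holdings (Priya's stake shrinks), so Tariq is the only person who could newly come to control Thornfield.
Tariq holds 55% of Crestway, so Tariq controls Crestway.
Tariq holds 59% of Vireo, so Tariq controls Vireo.
Tariq and Vireo together hold 85% + 15% = 100% of Cobalt, so Tariq controls Cobalt.
In Thornfield, Tariq's side holds only 20%, not ≥ 50%.
So before the transaction, Tariq does not control Thornfield.
After the purchase, Tariq's direct stake in Halcyon rises to 35% + 41% = 76%, and Priya's stake falls to 6%.
Tariq holds 76% of Halcyon, so Tariq controls Halcyon.
Tariq and Halcyon together hold 20% + 80% = 100% of Thornfield, so Tariq controls Thornfield.
Tariq did not control Thornfield before and does after, so the clause is triggered.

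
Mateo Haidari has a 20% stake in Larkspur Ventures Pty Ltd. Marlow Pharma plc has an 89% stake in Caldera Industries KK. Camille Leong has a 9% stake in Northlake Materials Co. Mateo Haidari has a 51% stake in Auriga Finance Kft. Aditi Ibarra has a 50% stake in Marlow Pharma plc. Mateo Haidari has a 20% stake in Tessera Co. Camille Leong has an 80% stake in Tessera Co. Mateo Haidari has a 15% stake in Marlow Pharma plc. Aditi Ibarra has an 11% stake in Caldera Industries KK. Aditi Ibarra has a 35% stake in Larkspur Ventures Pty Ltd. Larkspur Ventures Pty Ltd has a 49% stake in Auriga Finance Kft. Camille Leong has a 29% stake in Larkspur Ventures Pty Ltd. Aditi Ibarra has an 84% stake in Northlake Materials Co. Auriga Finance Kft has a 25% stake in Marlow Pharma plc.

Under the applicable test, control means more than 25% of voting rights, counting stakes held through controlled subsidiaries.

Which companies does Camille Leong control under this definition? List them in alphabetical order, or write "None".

Auriga Finance Kft, Larkspur Ventures Pty Ltd, Tessera Co

Camille holds 80% of Tessera, so Camille controls Tessera.
Camille holds 29% of Larkspur, so Camille controls Larkspur.
Larkspur holds 49% of Auriga, so Camille controls Auriga.
No other company's threshold is met.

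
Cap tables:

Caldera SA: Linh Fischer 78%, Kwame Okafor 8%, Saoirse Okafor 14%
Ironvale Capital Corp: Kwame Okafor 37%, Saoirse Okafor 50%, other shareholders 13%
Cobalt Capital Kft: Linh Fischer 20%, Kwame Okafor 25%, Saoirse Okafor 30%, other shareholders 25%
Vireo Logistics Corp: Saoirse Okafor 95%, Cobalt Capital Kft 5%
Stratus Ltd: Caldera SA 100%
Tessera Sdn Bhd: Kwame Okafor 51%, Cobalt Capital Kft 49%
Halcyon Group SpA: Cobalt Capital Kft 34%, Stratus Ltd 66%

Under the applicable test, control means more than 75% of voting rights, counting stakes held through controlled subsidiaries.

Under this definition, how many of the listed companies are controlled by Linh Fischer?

Linh holds 78% of Caldera, so Linh controls Caldera.
Caldera holds 100% of Stratus, so Linh controls Stratus.
No other company's threshold is met.
Linh controls 2 companies.

2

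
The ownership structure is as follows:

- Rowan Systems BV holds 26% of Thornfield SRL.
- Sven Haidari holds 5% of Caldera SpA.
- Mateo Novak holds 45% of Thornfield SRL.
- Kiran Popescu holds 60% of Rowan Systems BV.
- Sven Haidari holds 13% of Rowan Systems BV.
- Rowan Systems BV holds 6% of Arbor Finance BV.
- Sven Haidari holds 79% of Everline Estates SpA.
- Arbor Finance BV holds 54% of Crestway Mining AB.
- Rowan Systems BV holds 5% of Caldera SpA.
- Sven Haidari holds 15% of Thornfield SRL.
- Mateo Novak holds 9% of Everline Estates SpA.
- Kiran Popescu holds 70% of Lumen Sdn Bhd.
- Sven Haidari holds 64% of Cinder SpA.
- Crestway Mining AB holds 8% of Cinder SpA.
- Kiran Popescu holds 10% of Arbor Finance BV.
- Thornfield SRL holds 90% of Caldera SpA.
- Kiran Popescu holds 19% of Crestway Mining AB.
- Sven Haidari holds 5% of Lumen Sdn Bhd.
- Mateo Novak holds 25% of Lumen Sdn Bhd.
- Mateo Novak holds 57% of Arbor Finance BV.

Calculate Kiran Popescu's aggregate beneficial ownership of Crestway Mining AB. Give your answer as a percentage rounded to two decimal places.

26.34%

Kiran reaches Crestway along 3 paths.
Via Arbor: 10% × 54% = 5.4%.
Via Rowan → Arbor: 60% × 6% × 54% = 1.944%.
Direct stake: 19% = 19%.
Total: 5.4% + 1.944% + 19% = 26.344%.
Rounded: 26.34%.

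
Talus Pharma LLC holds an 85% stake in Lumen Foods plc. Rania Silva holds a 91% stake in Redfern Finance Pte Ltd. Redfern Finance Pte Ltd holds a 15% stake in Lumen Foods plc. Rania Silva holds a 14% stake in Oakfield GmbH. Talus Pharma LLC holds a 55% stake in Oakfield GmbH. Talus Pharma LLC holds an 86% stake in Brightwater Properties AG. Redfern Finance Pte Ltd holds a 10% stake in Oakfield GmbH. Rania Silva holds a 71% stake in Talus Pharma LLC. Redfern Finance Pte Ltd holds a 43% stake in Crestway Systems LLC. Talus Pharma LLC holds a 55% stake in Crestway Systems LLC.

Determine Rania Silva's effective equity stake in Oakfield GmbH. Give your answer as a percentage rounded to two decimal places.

Rania reaches Oakfield along 3 paths.
Via Talus: 71% × 55% = 39.05%.
Via Redfern: 91% × 10% = 9.1%.
Direct stake: 14% = 14%.
Total: 39.05% + 9.1% + 14% = 62.15%.

62.15%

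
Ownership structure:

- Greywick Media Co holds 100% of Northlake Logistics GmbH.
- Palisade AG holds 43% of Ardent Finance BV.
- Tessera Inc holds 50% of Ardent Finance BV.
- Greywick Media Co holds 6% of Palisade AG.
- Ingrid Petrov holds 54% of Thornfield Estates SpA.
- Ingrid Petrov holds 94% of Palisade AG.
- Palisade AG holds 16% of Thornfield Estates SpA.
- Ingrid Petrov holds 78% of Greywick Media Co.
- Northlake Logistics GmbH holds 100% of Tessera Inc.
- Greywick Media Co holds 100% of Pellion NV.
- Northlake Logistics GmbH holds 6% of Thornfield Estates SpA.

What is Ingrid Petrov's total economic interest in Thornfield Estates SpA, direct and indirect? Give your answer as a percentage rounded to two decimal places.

Ingrid reaches Thornfield along 4 paths.
Via Palisade: 94% × 16% = 15.04%.
Via Greywick → Palisade: 78% × 6% × 16% = 0.7488%.
Via Greywick → Northlake: 78% × 100% × 6% = 4.68%.
Direct stake: 54% = 54%.
Total: 15.04% + 0.7488% + 4.68% + 54% = 74.4688%.
Rounded: 74.47%.

74.47%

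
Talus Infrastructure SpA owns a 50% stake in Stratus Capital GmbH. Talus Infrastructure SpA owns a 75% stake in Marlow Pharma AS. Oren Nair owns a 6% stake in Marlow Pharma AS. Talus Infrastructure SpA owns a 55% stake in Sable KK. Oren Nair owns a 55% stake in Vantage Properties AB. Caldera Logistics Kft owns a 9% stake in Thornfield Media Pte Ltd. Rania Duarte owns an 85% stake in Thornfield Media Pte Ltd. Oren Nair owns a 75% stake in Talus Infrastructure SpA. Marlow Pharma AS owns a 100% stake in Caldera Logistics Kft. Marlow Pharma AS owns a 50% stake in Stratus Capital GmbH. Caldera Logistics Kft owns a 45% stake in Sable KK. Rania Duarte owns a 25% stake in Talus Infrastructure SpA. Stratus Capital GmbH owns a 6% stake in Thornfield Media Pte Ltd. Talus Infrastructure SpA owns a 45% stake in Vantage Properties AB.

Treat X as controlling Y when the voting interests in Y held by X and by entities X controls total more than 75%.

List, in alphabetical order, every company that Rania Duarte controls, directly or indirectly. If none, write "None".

Thornfield Media Pte Ltd

Rania holds 85% of Thornfield, so Rania controls Thornfield.
No other company's threshold is met.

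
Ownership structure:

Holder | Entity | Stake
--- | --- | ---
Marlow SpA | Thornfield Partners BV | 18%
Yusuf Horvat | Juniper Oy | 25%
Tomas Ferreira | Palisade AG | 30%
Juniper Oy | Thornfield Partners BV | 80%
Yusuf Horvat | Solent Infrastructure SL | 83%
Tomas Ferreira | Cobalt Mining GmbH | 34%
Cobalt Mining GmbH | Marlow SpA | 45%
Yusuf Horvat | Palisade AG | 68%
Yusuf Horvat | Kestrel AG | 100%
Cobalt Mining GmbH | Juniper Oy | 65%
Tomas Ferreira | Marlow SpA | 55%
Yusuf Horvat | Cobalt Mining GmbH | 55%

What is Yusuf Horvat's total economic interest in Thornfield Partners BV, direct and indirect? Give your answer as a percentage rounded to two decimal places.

Yusuf reaches Thornfield along 3 paths.
Via Juniper: 25% × 80% = 20%.
Via Cobalt → Juniper: 55% × 65% × 80% = 28.6%.
Via Cobalt → Marlow: 55% × 45% × 18% = 4.455%.
Total: 20% + 28.6% + 4.455% = 53.055%.
Rounded: 53.06%.

53.06%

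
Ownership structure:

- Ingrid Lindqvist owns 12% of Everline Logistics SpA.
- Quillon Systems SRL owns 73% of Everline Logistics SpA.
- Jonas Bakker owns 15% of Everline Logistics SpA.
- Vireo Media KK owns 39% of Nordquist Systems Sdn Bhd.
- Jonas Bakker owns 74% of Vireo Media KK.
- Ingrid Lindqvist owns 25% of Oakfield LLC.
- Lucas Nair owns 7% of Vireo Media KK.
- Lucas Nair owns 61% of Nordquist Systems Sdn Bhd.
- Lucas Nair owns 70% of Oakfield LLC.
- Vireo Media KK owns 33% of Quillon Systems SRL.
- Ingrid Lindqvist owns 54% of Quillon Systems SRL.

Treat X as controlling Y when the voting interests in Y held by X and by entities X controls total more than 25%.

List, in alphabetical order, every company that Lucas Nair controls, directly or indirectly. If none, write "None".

Lucas holds 70% of Oakfield, so Lucas controls Oakfield.
Lucas holds 61% of Nordquist, so Lucas controls Nordquist.
No other company's threshold is met.

Nordquist Systems Sdn Bhd, Oakfield LLC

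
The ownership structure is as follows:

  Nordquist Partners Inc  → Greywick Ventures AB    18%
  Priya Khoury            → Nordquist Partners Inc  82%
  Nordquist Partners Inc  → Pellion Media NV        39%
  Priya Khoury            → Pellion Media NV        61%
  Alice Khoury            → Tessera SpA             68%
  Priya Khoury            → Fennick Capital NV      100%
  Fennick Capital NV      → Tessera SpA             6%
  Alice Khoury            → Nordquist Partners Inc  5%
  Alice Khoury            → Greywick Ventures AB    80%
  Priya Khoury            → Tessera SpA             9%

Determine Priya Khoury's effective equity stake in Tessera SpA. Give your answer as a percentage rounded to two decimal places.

Priya reaches Tessera along 2 paths.
Direct stake: 9% = 9%.
Via Fennick: 100% × 6% = 6%.
Total: 9% + 6% = 15%.
Rounded: 15.00%.

15.00%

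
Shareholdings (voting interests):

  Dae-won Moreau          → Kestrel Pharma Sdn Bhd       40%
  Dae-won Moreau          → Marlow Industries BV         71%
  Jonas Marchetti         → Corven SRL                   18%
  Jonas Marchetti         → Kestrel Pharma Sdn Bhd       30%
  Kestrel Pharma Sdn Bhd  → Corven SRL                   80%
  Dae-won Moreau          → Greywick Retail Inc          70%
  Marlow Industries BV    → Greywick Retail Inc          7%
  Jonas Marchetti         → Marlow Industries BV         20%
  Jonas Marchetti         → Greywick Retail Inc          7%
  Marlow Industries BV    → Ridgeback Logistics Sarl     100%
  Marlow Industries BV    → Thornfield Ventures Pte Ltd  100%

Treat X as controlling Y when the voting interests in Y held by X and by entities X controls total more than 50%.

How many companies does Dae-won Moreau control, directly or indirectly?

4

Dae-won holds 71% of Marlow, so Dae-won controls Marlow.
Marlow holds 100% of Ridgeback, so Dae-won controls Ridgeback.
Dae-won and Marlow together hold 70% + 7% = 77% of Greywick, so Dae-won controls Greywick.
Marlow holds 100% of Thornfield, so Dae-won controls Thornfield.
No other company's threshold is met.
Dae-won controls 4 companies.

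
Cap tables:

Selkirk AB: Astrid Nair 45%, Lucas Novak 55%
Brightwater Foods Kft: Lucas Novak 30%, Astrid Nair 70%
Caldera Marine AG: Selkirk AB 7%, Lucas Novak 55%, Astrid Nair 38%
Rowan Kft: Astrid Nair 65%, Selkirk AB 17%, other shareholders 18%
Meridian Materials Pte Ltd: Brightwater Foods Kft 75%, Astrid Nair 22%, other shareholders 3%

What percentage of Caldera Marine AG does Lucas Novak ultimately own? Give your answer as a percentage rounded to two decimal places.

Lucas reaches Caldera along 2 paths.
Via Selkirk: 55% × 7% = 3.85%.
Direct stake: 55% = 55%.
Total: 3.85% + 55% = 58.85%.

58.85%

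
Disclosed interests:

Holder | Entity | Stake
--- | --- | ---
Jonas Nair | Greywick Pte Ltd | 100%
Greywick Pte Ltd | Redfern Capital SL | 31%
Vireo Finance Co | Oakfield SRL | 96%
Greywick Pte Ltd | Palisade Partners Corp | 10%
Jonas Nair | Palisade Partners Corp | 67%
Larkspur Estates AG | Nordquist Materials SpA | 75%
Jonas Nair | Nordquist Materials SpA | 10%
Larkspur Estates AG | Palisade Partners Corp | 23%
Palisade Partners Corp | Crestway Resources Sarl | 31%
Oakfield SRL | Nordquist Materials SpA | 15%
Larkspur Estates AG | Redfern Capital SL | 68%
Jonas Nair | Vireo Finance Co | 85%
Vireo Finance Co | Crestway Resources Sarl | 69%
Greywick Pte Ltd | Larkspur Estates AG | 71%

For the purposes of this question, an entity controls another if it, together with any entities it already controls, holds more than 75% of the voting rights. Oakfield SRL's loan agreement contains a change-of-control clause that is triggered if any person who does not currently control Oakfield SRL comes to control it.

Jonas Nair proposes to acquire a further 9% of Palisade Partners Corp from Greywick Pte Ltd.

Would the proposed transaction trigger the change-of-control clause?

No

The purchase adds only to Jonas's holdings (Greywick's stake shrinks), so Jonas is the only person who could newly come to control Oakfield.
Jonas holds 85% of Vireo, so Jonas controls Vireo.
Vireo holds 96% of Oakfield, so Jonas controls Oakfield.
So Jonas already controls Oakfield before the transaction.
After the purchase, Jonas's direct stake in Palisade rises to 67% + 9% = 76%, and Greywick's stake falls to 1%.
Jonas controlled Oakfield already, so this is not a new person acquiring control; every other person's position is unchanged or reduced.
No new person acquires control, so the clause is not triggered.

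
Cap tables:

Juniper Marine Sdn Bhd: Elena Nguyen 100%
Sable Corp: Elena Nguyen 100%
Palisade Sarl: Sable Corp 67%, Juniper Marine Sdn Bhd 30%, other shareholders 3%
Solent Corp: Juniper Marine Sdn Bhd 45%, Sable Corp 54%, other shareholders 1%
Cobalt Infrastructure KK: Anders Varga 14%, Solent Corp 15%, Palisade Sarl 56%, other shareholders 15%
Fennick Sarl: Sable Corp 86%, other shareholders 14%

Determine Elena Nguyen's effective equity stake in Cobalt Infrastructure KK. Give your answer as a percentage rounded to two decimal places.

69.17%

Elena reaches Cobalt along 4 paths.
Via Juniper → Solent: 100% × 45% × 15% = 6.75%.
Via Sable → Solent: 100% × 54% × 15% = 8.1%.
Via Sable → Palisade: 100% × 67% × 56% = 37.52%.
Via Juniper → Palisade: 100% × 30% × 56% = 16.8%.
Total: 6.75% + 8.1% + 37.52% + 16.8% = 69.17%.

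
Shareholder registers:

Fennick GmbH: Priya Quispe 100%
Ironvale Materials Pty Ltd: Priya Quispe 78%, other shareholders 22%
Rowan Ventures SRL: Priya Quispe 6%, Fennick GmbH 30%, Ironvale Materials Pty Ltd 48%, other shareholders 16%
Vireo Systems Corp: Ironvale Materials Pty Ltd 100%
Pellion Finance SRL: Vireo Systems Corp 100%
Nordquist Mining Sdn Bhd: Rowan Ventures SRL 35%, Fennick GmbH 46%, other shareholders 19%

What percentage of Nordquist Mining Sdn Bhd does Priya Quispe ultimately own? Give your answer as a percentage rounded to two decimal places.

Priya reaches Nordquist along 4 paths.
Via Rowan: 6% × 35% = 2.1%.
Via Fennick → Rowan: 100% × 30% × 35% = 10.5%.
Via Ironvale → Rowan: 78% × 48% × 35% = 13.104%.
Via Fennick: 100% × 46% = 46%.
Total: 2.1% + 10.5% + 13.104% + 46% = 71.704%.
Rounded: 71.70%.

71.70%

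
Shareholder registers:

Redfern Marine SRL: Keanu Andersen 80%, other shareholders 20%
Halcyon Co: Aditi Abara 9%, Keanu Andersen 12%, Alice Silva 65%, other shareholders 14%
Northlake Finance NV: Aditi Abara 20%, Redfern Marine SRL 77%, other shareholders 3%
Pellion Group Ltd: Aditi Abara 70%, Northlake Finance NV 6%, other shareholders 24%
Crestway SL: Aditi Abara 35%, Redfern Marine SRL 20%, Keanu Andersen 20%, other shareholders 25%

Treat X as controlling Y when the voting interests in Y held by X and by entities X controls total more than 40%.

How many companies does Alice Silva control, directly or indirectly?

Alice holds 65% of Halcyon, so Alice controls Halcyon.
No other company's threshold is met.
Alice controls 1 company.

1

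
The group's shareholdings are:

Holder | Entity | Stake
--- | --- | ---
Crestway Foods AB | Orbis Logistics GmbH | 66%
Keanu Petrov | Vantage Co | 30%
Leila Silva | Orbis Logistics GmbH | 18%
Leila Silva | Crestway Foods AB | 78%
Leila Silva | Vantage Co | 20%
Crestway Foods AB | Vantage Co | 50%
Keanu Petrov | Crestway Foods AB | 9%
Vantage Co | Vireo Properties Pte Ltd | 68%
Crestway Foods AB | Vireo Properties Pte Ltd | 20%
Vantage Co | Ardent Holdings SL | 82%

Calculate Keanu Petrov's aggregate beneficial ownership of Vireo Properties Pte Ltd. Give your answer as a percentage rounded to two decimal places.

Keanu reaches Vireo along 3 paths.
Via Crestway → Vantage: 9% × 50% × 68% = 3.06%.
Via Vantage: 30% × 68% = 20.4%.
Via Crestway: 9% × 20% = 1.8%.
Total: 3.06% + 20.4% + 1.8% = 25.26%.

25.26%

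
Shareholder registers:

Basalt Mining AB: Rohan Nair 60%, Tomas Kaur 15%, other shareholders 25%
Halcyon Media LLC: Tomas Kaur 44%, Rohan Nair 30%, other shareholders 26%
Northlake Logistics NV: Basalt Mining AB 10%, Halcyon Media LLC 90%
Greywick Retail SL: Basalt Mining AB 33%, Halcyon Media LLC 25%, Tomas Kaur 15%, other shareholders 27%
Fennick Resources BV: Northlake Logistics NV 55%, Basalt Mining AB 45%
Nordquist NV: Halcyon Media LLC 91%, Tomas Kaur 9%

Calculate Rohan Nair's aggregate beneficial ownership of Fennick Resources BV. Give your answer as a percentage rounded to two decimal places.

45.15%

Rohan reaches Fennick along 3 paths.
Via Basalt → Northlake: 60% × 10% × 55% = 3.3%.
Via Halcyon → Northlake: 30% × 90% × 55% = 14.85%.
Via Basalt: 60% × 45% = 27%.
Total: 3.3% + 14.85% + 27% = 45.15%.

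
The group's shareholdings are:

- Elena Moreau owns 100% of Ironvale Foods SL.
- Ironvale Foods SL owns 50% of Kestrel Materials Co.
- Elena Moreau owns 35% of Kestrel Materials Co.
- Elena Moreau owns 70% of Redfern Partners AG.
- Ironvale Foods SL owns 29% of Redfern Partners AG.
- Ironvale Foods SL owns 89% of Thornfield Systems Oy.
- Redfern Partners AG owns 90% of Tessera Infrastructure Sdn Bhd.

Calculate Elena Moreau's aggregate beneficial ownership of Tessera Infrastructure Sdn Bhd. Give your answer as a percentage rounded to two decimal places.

Elena reaches Tessera along 2 paths.
Via Ironvale → Redfern: 100% × 29% × 90% = 26.1%.
Via Redfern: 70% × 90% = 63%.
Total: 26.1% + 63% = 89.1%.
Rounded: 89.10%.

89.10%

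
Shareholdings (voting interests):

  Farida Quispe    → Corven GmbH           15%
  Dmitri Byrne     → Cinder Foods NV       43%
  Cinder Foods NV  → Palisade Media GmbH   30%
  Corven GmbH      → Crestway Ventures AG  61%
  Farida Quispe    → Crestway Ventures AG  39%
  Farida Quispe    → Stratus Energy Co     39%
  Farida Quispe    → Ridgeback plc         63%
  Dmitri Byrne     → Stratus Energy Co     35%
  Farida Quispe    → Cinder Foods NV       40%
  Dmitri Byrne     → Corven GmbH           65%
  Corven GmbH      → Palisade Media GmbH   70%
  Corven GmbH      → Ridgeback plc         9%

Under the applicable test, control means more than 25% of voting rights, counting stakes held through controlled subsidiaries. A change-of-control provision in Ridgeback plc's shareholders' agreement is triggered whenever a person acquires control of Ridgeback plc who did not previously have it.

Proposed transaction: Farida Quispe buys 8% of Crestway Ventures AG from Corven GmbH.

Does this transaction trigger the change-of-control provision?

The purchase adds only to Farida's holdings (Corven's stake shrinks), so Farida is the only person who could newly come to control Ridgeback.
Farida holds 63% of Ridgeback, so Farida controls Ridgeback.
So Farida already controls Ridgeback before the transaction.
After the purchase, Farida's direct stake in Crestway rises to 39% + 8% = 47%, and Corven's stake falls to 53%.
Farida controlled Ridgeback already, so this is not a new person acquiring control; every other person's position is unchanged or reduced.
No new person acquires control, so the clause is not triggered.

No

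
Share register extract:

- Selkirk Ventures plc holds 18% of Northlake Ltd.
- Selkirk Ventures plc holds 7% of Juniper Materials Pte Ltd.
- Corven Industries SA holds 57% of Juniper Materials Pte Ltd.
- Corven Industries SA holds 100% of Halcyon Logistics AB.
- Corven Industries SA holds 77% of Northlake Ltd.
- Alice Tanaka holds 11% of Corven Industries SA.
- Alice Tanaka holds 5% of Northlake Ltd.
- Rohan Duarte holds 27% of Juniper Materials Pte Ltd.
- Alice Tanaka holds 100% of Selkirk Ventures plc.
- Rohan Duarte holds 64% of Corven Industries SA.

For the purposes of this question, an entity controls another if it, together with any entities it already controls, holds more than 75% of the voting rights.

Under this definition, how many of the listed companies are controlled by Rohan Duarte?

Rohan's largest direct stake is 64% in Corven, which does not meet the threshold.
Rohan controls 0 companies.

0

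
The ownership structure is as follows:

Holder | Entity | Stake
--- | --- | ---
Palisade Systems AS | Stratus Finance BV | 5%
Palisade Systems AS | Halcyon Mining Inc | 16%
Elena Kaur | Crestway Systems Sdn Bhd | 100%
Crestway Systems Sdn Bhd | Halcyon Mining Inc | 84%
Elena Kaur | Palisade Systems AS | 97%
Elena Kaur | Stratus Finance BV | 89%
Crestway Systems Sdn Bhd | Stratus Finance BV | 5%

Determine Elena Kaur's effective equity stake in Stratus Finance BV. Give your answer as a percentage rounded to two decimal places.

Elena reaches Stratus along 3 paths.
Via Crestway: 100% × 5% = 5%.
Direct stake: 89% = 89%.
Via Palisade: 97% × 5% = 4.85%.
Total: 5% + 89% + 4.85% = 98.85%.

98.85%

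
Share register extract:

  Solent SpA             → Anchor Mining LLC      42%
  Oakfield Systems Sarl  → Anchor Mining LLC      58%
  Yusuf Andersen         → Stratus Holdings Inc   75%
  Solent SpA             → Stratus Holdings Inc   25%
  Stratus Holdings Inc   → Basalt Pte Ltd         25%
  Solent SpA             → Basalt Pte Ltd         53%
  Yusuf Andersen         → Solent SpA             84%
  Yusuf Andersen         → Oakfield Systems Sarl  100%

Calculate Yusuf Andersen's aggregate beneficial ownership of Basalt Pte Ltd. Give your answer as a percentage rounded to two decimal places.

68.52%

Yusuf reaches Basalt along 3 paths.
Via Solent → Stratus: 84% × 25% × 25% = 5.25%.
Via Stratus: 75% × 25% = 18.75%.
Via Solent: 84% × 53% = 44.52%.
Total: 5.25% + 18.75% + 44.52% = 68.52%.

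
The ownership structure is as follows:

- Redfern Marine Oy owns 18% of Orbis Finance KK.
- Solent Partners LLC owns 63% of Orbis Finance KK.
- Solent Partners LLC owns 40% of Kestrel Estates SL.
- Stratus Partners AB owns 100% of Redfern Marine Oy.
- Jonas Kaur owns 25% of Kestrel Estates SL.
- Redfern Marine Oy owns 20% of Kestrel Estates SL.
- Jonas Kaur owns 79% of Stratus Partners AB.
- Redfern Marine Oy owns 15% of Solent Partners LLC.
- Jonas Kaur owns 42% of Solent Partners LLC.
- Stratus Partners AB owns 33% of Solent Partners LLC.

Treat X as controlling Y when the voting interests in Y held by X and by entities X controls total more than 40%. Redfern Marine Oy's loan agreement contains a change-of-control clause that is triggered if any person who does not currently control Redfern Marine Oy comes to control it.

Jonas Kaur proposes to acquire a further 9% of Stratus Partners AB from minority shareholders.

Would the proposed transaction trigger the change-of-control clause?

The purchase changes only Jonas's holdings, so Jonas is the only person who could newly come to control Redfern.
Jonas holds 79% of Stratus, so Jonas controls Stratus.
Stratus holds 100% of Redfern, so Jonas controls Redfern.
So Jonas already controls Redfern before the transaction.
After the purchase, Jonas's direct stake in Stratus rises to 79% + 9% = 88%.
Jonas controlled Redfern already, so this is not a new person acquiring control; every other person's position is unchanged or reduced.
No new person acquires control, so the clause is not triggered.

No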